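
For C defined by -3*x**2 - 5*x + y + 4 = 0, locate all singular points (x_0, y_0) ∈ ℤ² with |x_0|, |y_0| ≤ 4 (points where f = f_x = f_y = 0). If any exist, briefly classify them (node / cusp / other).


No singular points in the scanned grid; C is smooth there.

Compute partial derivatives:
  f_x = -6*x - 5.
  f_y = 1.
f_y = 1 is a nonzero constant, so f_y never vanishes: no point (x, y) can satisfy f = f_x = f_y = 0. In particular no (x, y) ∈ {−4, ..., 4}² is singular; the curve is smooth.


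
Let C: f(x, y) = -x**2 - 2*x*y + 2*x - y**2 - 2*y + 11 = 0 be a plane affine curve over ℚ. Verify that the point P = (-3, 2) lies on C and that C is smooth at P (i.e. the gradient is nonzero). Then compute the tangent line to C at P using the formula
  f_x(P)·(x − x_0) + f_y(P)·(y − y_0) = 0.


Tangent line at P: 4*x + 12 = 0.

Step 1: f(-3, 2) = 0, so P lies on C.
Step 2: partial derivatives
  f_x(x, y) = -2*x - 2*y + 2, f_y(x, y) = -2*x - 2*y - 2.
  f_x(P) = 4, f_y(P) = 0 (gradient nonzero, so P is smooth).
Step 3: tangent line at P: 4·(x − -3) + 0·(y − 2) = 0.
Expanding: 4*x + 12 = 0.


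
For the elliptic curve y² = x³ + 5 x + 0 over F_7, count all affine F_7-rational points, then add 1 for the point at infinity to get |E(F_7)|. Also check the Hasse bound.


Affine points = {(0, 0), (2, 2), (2, 5), (3, 0), (4, 0), (6, 1), (6, 6)}; affine count = 7; |E(F_7)| = 8.

Discriminant check: Δ ∝ 4a³ + 27b² = 4·5³ + 27·0² = 4·125 + 27·0 ≡ 3 (mod 7). Nonzero ⇒ E is nonsingular.
For each x ∈ F_7, compute rhs = x³ + 5·x + 0 mod 7, then count y ∈ F_7 with y² ≡ rhs.
  x = 0: rhs = 0, matching y values: 0 (1 points).
  x = 1: rhs = 6, matching y values: none (0 points).
  x = 2: rhs = 4, matching y values: 2, 5 (2 points).
  x = 3: rhs = 0, matching y values: 0 (1 points).
  x = 4: rhs = 0, matching y values: 0 (1 points).
  x = 5: rhs = 3, matching y values: none (0 points).
  x = 6: rhs = 1, matching y values: 1, 6 (2 points).
Total affine count: 7.
Full point count |E(F_7)| = 7 + 1 = 8.
Hasse bound: |8 − (7+1)| = |0| = 0 ≤ 2√7 ≈ 5.2915 ✓.


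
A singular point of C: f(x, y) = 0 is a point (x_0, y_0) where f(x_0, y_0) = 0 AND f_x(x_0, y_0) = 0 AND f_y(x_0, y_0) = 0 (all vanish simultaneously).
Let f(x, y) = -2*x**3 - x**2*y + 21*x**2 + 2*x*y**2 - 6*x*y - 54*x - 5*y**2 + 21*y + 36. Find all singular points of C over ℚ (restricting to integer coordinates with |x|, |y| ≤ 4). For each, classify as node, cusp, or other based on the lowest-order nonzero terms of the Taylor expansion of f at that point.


Singular points: {(3, 3)}; classification: cusp.

Compute partial derivatives:
  f_x = -6*x**2 - 2*x*y + 42*x + 2*y**2 - 6*y - 54.
  f_y = -x**2 + 4*x*y - 6*x - 10*y + 21.
Scan x_0 ∈ {−4, ..., 4}. For each x_0, f_y(x_0, y) is a polynomial in y; find its integer roots y ∈ {−4, ..., 4}, then test f_x and f at those candidates.
  x = -4: f_y(-4, y) = 29 - 26*y; no integer root y with |y| ≤ 4.
  x = -3: f_y(-3, y) = 30 - 22*y; no integer root y with |y| ≤ 4.
  x = -2: f_y(-2, y) = 29 - 18*y; no integer root y with |y| ≤ 4.
  x = -1: f_y(-1, y) = 26 - 14*y; no integer root y with |y| ≤ 4.
  x = 0: f_y(0, y) = 21 - 10*y; no integer root y with |y| ≤ 4.
  x = 1: f_y(1, y) = 14 - 6*y; no integer root y with |y| ≤ 4.
  x = 2: f_y(2, y) = 5 - 2*y; no integer root y with |y| ≤ 4.
  x = 3: f_y(3, y) = 2*y - 6; vanishes at y ∈ {3}. (3, 3): f_x = 0, f = 0 — SINGULAR.
  x = 4: f_y(4, y) = 6*y - 19; no integer root y with |y| ≤ 4.
Only singular point on the grid: (3, 3).
Classify: substitute x = 3 + u, y = 3 + v and expand: f = -2*u**3 - u**2*v + 2*u*v**2 + v**2.
No constant or linear terms (consistent with a singular point). Quadratic part: v**2. Cubic part: -2*u**3 - u**2*v + 2*u*v**2.
The quadratic part v**2 is a perfect square, so there is a single (double) tangent line v = 0, i.e. y = 3. Restricting the cubic part to that line (v = 0) leaves -2*u**3 ≠ 0, so f is not divisible by v and the branch is v² ≈ 2*u**3 to lowest order — this is a cusp.
Classification: cusp.


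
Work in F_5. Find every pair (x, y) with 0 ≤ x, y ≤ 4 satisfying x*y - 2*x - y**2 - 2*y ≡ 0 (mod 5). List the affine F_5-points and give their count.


Affine F_5-points: {(0, 0), (0, 3), (2, 1), (2, 4)}; count = 4.

For each of the 25 pairs (x, y) ∈ F_5², evaluate f(x, y) mod 5. Record the zeros.
  x = 0: [0↦0, 1↦2, 2↦2, 3↦0, 4↦1]  zeros at y ∈ {0, 3}
  x = 1: [0↦3, 1↦1, 2↦2, 3↦1, 4↦3]  zeros at y ∈ ∅
  x = 2: [0↦1, 1↦0, 2↦2, 3↦2, 4↦0]  zeros at y ∈ {1, 4}
  x = 3: [0↦4, 1↦4, 2↦2, 3↦3, 4↦2]  zeros at y ∈ ∅
  x = 4: [0↦2, 1↦3, 2↦2, 3↦4, 4↦4]  zeros at y ∈ ∅
Collecting zeros: affine points = {(0, 0), (0, 3), (2, 1), (2, 4)}.
Total count |C(F_5)_aff| = 4.


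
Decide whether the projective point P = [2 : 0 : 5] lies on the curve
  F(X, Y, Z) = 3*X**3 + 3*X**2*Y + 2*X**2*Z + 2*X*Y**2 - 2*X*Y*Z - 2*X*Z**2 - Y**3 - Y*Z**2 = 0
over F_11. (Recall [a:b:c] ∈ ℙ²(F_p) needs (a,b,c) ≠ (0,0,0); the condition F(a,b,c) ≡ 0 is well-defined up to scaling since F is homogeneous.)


F(2,0,5) ≡ 8 (mod 11); P is NOT on the curve.

Evaluate F(2, 0, 5) term-by-term (mod 11).
  3*X**3 ↦ 3·8·1·1 = 24
  3*X**2*Y ↦ 3·4·0·1 = 0
  2*X**2*Z ↦ 2·4·1·5 = 40
  2*X*Y**2 ↦ 2·2·0·1 = 0
  -2*X*Y*Z ↦ -2·2·0·5 = 0
  -2*X*Z**2 ↦ -2·2·1·25 = -100
  -Y**3 ↦ -1·1·0·1 = 0
  -Y*Z**2 ↦ -1·1·0·25 = 0
Sum: F(2, 0, 5) = (24) + (0) + (40) + (0) + (0) + (-100) + (0) + (0) = -36.
Reducing mod 11: -36 ≡ 8 (mod 11).
Since F(a, b, c) ≡ 8 ≠ 0 (mod 11), P does NOT lie on the curve.


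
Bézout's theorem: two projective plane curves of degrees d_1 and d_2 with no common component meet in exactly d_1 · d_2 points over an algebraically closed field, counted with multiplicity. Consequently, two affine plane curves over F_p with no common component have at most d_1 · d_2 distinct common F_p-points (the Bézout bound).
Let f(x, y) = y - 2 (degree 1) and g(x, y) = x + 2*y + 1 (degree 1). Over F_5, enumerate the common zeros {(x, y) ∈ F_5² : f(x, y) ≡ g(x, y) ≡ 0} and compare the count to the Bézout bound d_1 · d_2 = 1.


Common zeros: {(0, 2)}; count = 1; Bézout bound = 1.

deg(f) = 1, deg(g) = 1, so Bézout bound = 1.
Scan x ∈ F_5. For each x, list the y ∈ F_5 with f(x, y) ≡ 0 and those with g(x, y) ≡ 0 (mod 5); the common zeros in that column are the intersection.
  x = 0: f ≡ 0 at y ∈ {2}; g ≡ 0 at y ∈ {2}; common: {2}.
  x = 1: f ≡ 0 at y ∈ {2}; g ≡ 0 at y ∈ {4}; common: ∅.
  x = 2: f ≡ 0 at y ∈ {2}; g ≡ 0 at y ∈ {1}; common: ∅.
  x = 3: f ≡ 0 at y ∈ {2}; g ≡ 0 at y ∈ {3}; common: ∅.
  x = 4: f ≡ 0 at y ∈ {2}; g ≡ 0 at y ∈ {0}; common: ∅.
Collecting: common zeros = {(0, 2)}, so the count is 1.
Comparison with the Bézout bound: 1 ≤ 1 = deg(f)·deg(g), as expected for curves with no common component (the bound is attained).


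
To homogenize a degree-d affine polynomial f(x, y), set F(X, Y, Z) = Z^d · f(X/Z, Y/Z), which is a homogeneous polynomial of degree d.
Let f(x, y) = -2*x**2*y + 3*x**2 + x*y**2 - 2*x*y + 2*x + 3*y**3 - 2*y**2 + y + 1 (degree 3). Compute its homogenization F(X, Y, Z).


F(X, Y, Z) = -2*X**2*Y + 3*X**2*Z + X*Y**2 - 2*X*Y*Z + 2*X*Z**2 + 3*Y**3 - 2*Y**2*Z + Y*Z**2 + Z**3

deg(f) = 3.
Substitute x = X/Z, y = Y/Z into f, then multiply by Z^3.
  monomial -2·x^2·y^1 ↦ -2·X^2·Y^1·Z^0.
  monomial 3·x^2·y^0 ↦ 3·X^2·Y^0·Z^1.
  monomial 1·x^1·y^2 ↦ 1·X^1·Y^2·Z^0.
  monomial -2·x^1·y^1 ↦ -2·X^1·Y^1·Z^1.
  monomial 2·x^1·y^0 ↦ 2·X^1·Y^0·Z^2.
  monomial 3·x^0·y^3 ↦ 3·X^0·Y^3·Z^0.
  monomial -2·x^0·y^2 ↦ -2·X^0·Y^2·Z^1.
  monomial 1·x^0·y^1 ↦ 1·X^0·Y^1·Z^2.
  monomial 1·x^0·y^0 ↦ 1·X^0·Y^0·Z^3.
Collecting: F(X, Y, Z) = -2*X**2*Y + 3*X**2*Z + X*Y**2 - 2*X*Y*Z + 2*X*Z**2 + 3*Y**3 - 2*Y**2*Z + Y*Z**2 + Z**3.


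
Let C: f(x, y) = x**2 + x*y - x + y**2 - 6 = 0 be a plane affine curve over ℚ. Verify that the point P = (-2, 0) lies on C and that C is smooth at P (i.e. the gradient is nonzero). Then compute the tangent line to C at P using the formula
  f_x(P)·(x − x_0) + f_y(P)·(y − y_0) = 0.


Tangent line at P: -5*x - 2*y - 10 = 0.

Step 1: f(-2, 0) = 0, so P lies on C.
Step 2: partial derivatives
  f_x(x, y) = 2*x + y - 1, f_y(x, y) = x + 2*y.
  f_x(P) = -5, f_y(P) = -2 (gradient nonzero, so P is smooth).
Step 3: tangent line at P: -5·(x − -2) + -2·(y − 0) = 0.
Expanding: -5*x - 2*y - 10 = 0.


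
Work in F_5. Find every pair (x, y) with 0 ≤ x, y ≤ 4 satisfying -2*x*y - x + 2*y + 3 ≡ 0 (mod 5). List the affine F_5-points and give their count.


Affine F_5-points: {(0, 1), (2, 3), (3, 0), (4, 4)}; count = 4.

For each of the 25 pairs (x, y) ∈ F_5², evaluate f(x, y) mod 5. Record the zeros.
  x = 0: [0↦3, 1↦0, 2↦2, 3↦4, 4↦1]  zeros at y ∈ {1}
  x = 1: [0↦2, 1↦2, 2↦2, 3↦2, 4↦2]  zeros at y ∈ ∅
  x = 2: [0↦1, 1↦4, 2↦2, 3↦0, 4↦3]  zeros at y ∈ {3}
  x = 3: [0↦0, 1↦1, 2↦2, 3↦3, 4↦4]  zeros at y ∈ {0}
  x = 4: [0↦4, 1↦3, 2↦2, 3↦1, 4↦0]  zeros at y ∈ {4}
Collecting zeros: affine points = {(0, 1), (2, 3), (3, 0), (4, 4)}.
Total count |C(F_5)_aff| = 4.


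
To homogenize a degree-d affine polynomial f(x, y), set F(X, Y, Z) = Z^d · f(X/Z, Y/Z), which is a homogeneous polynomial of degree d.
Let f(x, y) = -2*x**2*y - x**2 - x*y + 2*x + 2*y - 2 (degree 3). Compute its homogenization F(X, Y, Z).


F(X, Y, Z) = -2*X**2*Y - X**2*Z - X*Y*Z + 2*X*Z**2 + 2*Y*Z**2 - 2*Z**3

deg(f) = 3.
Substitute x = X/Z, y = Y/Z into f, then multiply by Z^3.
  monomial -2·x^2·y^1 ↦ -2·X^2·Y^1·Z^0.
  monomial -1·x^2·y^0 ↦ -1·X^2·Y^0·Z^1.
  monomial -1·x^1·y^1 ↦ -1·X^1·Y^1·Z^1.
  monomial 2·x^1·y^0 ↦ 2·X^1·Y^0·Z^2.
  monomial 2·x^0·y^1 ↦ 2·X^0·Y^1·Z^2.
  monomial -2·x^0·y^0 ↦ -2·X^0·Y^0·Z^3.
Collecting: F(X, Y, Z) = -2*X**2*Y - X**2*Z - X*Y*Z + 2*X*Z**2 + 2*Y*Z**2 - 2*Z**3.


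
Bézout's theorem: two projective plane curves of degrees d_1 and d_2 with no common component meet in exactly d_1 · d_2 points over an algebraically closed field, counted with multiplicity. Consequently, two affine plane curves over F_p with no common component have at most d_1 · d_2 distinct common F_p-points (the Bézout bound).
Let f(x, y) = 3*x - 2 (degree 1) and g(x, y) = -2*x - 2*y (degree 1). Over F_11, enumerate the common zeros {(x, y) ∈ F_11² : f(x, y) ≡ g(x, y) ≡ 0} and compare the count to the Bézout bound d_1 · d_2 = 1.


Common zeros: {(8, 3)}; count = 1; Bézout bound = 1.

deg(f) = 1, deg(g) = 1, so Bézout bound = 1.
Scan x ∈ F_11. For each x, list the y ∈ F_11 with f(x, y) ≡ 0 and those with g(x, y) ≡ 0 (mod 11); the common zeros in that column are the intersection.
  x = 0: f ≡ 0 at y ∈ ∅; g ≡ 0 at y ∈ {0}; common: ∅.
  x = 1: f ≡ 0 at y ∈ ∅; g ≡ 0 at y ∈ {10}; common: ∅.
  x = 2: f ≡ 0 at y ∈ ∅; g ≡ 0 at y ∈ {9}; common: ∅.
  x = 3: f ≡ 0 at y ∈ ∅; g ≡ 0 at y ∈ {8}; common: ∅.
  x = 4: f ≡ 0 at y ∈ ∅; g ≡ 0 at y ∈ {7}; common: ∅.
  x = 5: f ≡ 0 at y ∈ ∅; g ≡ 0 at y ∈ {6}; common: ∅.
  x = 6: f ≡ 0 at y ∈ ∅; g ≡ 0 at y ∈ {5}; common: ∅.
  x = 7: f ≡ 0 at y ∈ ∅; g ≡ 0 at y ∈ {4}; common: ∅.
  x = 8: f ≡ 0 at y ∈ {0, 1, 2, 3, 4, 5, 6, 7, 8, 9, 10}; g ≡ 0 at y ∈ {3}; common: {3}.
  x = 9: f ≡ 0 at y ∈ ∅; g ≡ 0 at y ∈ {2}; common: ∅.
  x = 10: f ≡ 0 at y ∈ ∅; g ≡ 0 at y ∈ {1}; common: ∅.
Collecting: common zeros = {(8, 3)}, so the count is 1.
Comparison with the Bézout bound: 1 ≤ 1 = deg(f)·deg(g), as expected for curves with no common component (the bound is attained).


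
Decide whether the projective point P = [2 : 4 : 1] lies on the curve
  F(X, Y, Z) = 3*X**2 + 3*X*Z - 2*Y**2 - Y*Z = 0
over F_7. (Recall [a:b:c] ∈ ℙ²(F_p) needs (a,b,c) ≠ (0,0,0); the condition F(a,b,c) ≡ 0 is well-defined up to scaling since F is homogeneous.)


F(2,4,1) ≡ 3 (mod 7); P is NOT on the curve.

Evaluate F(2, 4, 1) term-by-term (mod 7).
  3*X**2 ↦ 3·4·1·1 = 12
  3*X*Z ↦ 3·2·1·1 = 6
  -2*Y**2 ↦ -2·1·16·1 = -32
  -Y*Z ↦ -1·1·4·1 = -4
Sum: F(2, 4, 1) = (12) + (6) + (-32) + (-4) = -18.
Reducing mod 7: -18 ≡ 3 (mod 7).
Since F(a, b, c) ≡ 3 ≠ 0 (mod 7), P does NOT lie on the curve.


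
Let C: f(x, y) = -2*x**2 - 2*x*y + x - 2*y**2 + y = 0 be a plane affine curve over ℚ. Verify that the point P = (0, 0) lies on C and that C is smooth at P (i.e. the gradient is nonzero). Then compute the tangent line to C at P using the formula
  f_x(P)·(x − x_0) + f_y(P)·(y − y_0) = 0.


Tangent line at P: x + y = 0.

Step 1: f(0, 0) = 0, so P lies on C.
Step 2: partial derivatives
  f_x(x, y) = -4*x - 2*y + 1, f_y(x, y) = -2*x - 4*y + 1.
  f_x(P) = 1, f_y(P) = 1 (gradient nonzero, so P is smooth).
Step 3: tangent line at P: 1·(x − 0) + 1·(y − 0) = 0.
Expanding: x + y = 0.


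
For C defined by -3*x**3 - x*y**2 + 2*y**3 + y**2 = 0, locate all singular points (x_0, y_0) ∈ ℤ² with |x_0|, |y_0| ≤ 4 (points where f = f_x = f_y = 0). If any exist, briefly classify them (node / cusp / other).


Singular points: {(0, 0)}; classification: cusp.

Compute partial derivatives:
  f_x = -9*x**2 - y**2.
  f_y = -2*x*y + 6*y**2 + 2*y.
Scan x_0 ∈ {−4, ..., 4}. For each x_0, f_y(x_0, y) is a polynomial in y; find its integer roots y ∈ {−4, ..., 4}, then test f_x and f at those candidates.
  x = -4: f_y(-4, y) = 6*y**2 + 10*y; vanishes at y ∈ {0}. (-4, 0): f_x = -144 ≠ 0.
  x = -3: f_y(-3, y) = 6*y**2 + 8*y; vanishes at y ∈ {0}. (-3, 0): f_x = -81 ≠ 0.
  x = -2: f_y(-2, y) = 6*y**2 + 6*y; vanishes at y ∈ {-1, 0}. (-2, -1): f_x = -37 ≠ 0; (-2, 0): f_x = -36 ≠ 0.
  x = -1: f_y(-1, y) = 6*y**2 + 4*y; vanishes at y ∈ {0}. (-1, 0): f_x = -9 ≠ 0.
  x = 0: f_y(0, y) = 6*y**2 + 2*y; vanishes at y ∈ {0}. (0, 0): f_x = 0, f = 0 — SINGULAR.
  x = 1: f_y(1, y) = 6*y**2; vanishes at y ∈ {0}. (1, 0): f_x = -9 ≠ 0.
  x = 2: f_y(2, y) = 6*y**2 - 2*y; vanishes at y ∈ {0}. (2, 0): f_x = -36 ≠ 0.
  x = 3: f_y(3, y) = 6*y**2 - 4*y; vanishes at y ∈ {0}. (3, 0): f_x = -81 ≠ 0.
  x = 4: f_y(4, y) = 6*y**2 - 6*y; vanishes at y ∈ {0, 1}. (4, 0): f_x = -144 ≠ 0; (4, 1): f_x = -145 ≠ 0.
Only singular point on the grid: (0, 0).
Classify: substitute x = 0 + u, y = 0 + v and expand: f = -3*u**3 - u*v**2 + 2*v**3 + v**2.
No constant or linear terms (consistent with a singular point). Quadratic part: v**2. Cubic part: -3*u**3 - u*v**2 + 2*v**3.
The quadratic part v**2 is a perfect square, so there is a single (double) tangent line v = 0, i.e. y = 0. Restricting the cubic part to that line (v = 0) leaves -3*u**3 ≠ 0, so f is not divisible by v and the branch is v² ≈ 3*u**3 to lowest order — this is a cusp.
Classification: cusp.


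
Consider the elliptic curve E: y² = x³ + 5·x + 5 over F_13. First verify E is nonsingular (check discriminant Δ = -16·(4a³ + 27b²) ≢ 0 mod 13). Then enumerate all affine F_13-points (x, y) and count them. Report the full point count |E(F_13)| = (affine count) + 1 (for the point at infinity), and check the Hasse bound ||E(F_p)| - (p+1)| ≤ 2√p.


Affine points = {(2, 6), (2, 7), (5, 5), (5, 8), (6, 2), (6, 11), (9, 5), (9, 8), (11, 0), (12, 5), (12, 8)}; affine count = 11; |E(F_13)| = 12.

Discriminant check: Δ ∝ 4a³ + 27b² = 4·5³ + 27·5² = 4·125 + 27·25 ≡ 5 (mod 13). Nonzero ⇒ E is nonsingular.
For each x ∈ F_13, compute rhs = x³ + 5·x + 5 mod 13, then count y ∈ F_13 with y² ≡ rhs.
  x = 0: rhs = 5, matching y values: none (0 points).
  x = 1: rhs = 11, matching y values: none (0 points).
  x = 2: rhs = 10, matching y values: 6, 7 (2 points).
  x = 3: rhs = 8, matching y values: none (0 points).
  x = 4: rhs = 11, matching y values: none (0 points).
  x = 5: rhs = 12, matching y values: 5, 8 (2 points).
  x = 6: rhs = 4, matching y values: 2, 11 (2 points).
  x = 7: rhs = 6, matching y values: none (0 points).
  x = 8: rhs = 11, matching y values: none (0 points).
  x = 9: rhs = 12, matching y values: 5, 8 (2 points).
  x = 10: rhs = 2, matching y values: none (0 points).
  x = 11: rhs = 0, matching y values: 0 (1 points).
  x = 12: rhs = 12, matching y values: 5, 8 (2 points).
Total affine count: 11.
Full point count |E(F_13)| = 11 + 1 = 12.
Hasse bound: |12 − (13+1)| = |-2| = 2 ≤ 2√13 ≈ 7.2111 ✓.


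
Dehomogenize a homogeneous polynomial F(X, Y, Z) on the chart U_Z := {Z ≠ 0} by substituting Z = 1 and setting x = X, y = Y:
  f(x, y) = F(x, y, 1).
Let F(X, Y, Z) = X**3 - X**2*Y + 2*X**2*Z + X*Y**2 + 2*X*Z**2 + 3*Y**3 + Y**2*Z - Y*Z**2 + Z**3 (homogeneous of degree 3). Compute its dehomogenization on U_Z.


f(x, y) = x**3 - x**2*y + 2*x**2 + x*y**2 + 2*x + 3*y**3 + y**2 - y + 1

On U_Z we set Z = 1. Each monomial c·X^i·Y^j·Z^k in F becomes c·x^i·y^j·1^k = c·x^i·y^j.
Substituting Z = 1: F(X, Y, 1) = x**3 - x**2*y + 2*x**2 + x*y**2 + 2*x + 3*y**3 + y**2 - y + 1.
Note: deg(f) ≤ deg(F) = 3; strict inequality happens when F is divisible by Z (lost terms).


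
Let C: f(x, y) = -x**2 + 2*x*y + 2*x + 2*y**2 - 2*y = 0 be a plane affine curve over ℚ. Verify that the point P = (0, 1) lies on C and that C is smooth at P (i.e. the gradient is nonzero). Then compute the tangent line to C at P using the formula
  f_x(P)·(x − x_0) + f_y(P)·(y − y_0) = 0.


Tangent line at P: 4*x + 2*y - 2 = 0.

Step 1: f(0, 1) = 0, so P lies on C.
Step 2: partial derivatives
  f_x(x, y) = -2*x + 2*y + 2, f_y(x, y) = 2*x + 4*y - 2.
  f_x(P) = 4, f_y(P) = 2 (gradient nonzero, so P is smooth).
Step 3: tangent line at P: 4·(x − 0) + 2·(y − 1) = 0.
Expanding: 4*x + 2*y - 2 = 0.


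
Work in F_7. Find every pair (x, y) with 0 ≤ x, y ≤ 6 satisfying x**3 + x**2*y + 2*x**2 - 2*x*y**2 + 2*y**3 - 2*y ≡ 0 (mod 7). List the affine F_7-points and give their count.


Affine F_7-points: {(0, 0), (0, 1), (0, 6), (1, 6), (3, 4), (5, 0), (5, 6), (6, 3)}; count = 8.

For each of the 49 pairs (x, y) ∈ F_7², evaluate f(x, y) mod 7. Record the zeros.
  x = 0: [0↦0, 1↦0, 2↦5, 3↦6, 4↦1, 5↦2, 6↦0]  zeros at y ∈ {0, 1, 6}
  x = 1: [0↦3, 1↦2, 2↦2, 3↦1, 4↦4, 5↦2, 6↦0]  zeros at y ∈ {6}
  x = 2: [0↦2, 1↦2, 2↦6, 3↦5, 4↦4, 5↦1, 6↦1]  zeros at y ∈ ∅
  x = 3: [0↦3, 1↦6, 2↦2, 3↦3, 4↦0, 5↦5, 6↦2]  zeros at y ∈ {4}
  x = 4: [0↦5, 1↦6, 2↦3, 3↦1, 4↦5, 5↦6, 6↦2]  zeros at y ∈ ∅
  x = 5: [0↦0, 1↦1, 2↦1, 3↦5, 4↦4, 5↦3, 6↦0]  zeros at y ∈ {0, 6}
  x = 6: [0↦1, 1↦4, 2↦2, 3↦0, 4↦3, 5↦2, 6↦2]  zeros at y ∈ {3}
Collecting zeros: affine points = {(0, 0), (0, 1), (0, 6), (1, 6), (3, 4), (5, 0), (5, 6), (6, 3)}.
Total count |C(F_7)_aff| = 8.


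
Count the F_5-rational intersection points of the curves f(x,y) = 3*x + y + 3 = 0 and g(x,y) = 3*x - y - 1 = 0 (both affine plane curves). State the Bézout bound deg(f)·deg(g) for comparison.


Common zeros: {(3, 3)}; count = 1; Bézout bound = 1.

deg(f) = 1, deg(g) = 1, so Bézout bound = 1.
Scan x ∈ F_5. For each x, list the y ∈ F_5 with f(x, y) ≡ 0 and those with g(x, y) ≡ 0 (mod 5); the common zeros in that column are the intersection.
  x = 0: f ≡ 0 at y ∈ {2}; g ≡ 0 at y ∈ {4}; common: ∅.
  x = 1: f ≡ 0 at y ∈ {4}; g ≡ 0 at y ∈ {2}; common: ∅.
  x = 2: f ≡ 0 at y ∈ {1}; g ≡ 0 at y ∈ {0}; common: ∅.
  x = 3: f ≡ 0 at y ∈ {3}; g ≡ 0 at y ∈ {3}; common: {3}.
  x = 4: f ≡ 0 at y ∈ {0}; g ≡ 0 at y ∈ {1}; common: ∅.
Collecting: common zeros = {(3, 3)}, so the count is 1.
Comparison with the Bézout bound: 1 ≤ 1 = deg(f)·deg(g), as expected for curves with no common component (the bound is attained).


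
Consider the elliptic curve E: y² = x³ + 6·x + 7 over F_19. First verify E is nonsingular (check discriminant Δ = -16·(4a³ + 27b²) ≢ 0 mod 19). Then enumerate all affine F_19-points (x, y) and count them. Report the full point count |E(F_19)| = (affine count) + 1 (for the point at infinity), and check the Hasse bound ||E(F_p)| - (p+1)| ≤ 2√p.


Affine points = {(0, 8), (0, 11), (4, 0), (8, 4), (8, 15), (9, 7), (9, 12), (11, 6), (11, 13), (14, 2), (14, 17), (16, 0), (17, 5), (17, 14), (18, 0)}; affine count = 15; |E(F_19)| = 16.

Discriminant check: Δ ∝ 4a³ + 27b² = 4·6³ + 27·7² = 4·216 + 27·49 ≡ 2 (mod 19). Nonzero ⇒ E is nonsingular.
For each x ∈ F_19, compute rhs = x³ + 6·x + 7 mod 19, then count y ∈ F_19 with y² ≡ rhs.
  x = 0: rhs = 7, matching y values: 8, 11 (2 points).
  x = 1: rhs = 14, matching y values: none (0 points).
  x = 2: rhs = 8, matching y values: none (0 points).
  x = 3: rhs = 14, matching y values: none (0 points).
  x = 4: rhs = 0, matching y values: 0 (1 points).
  x = 5: rhs = 10, matching y values: none (0 points).
  x = 6: rhs = 12, matching y values: none (0 points).
  x = 7: rhs = 12, matching y values: none (0 points).
  x = 8: rhs = 16, matching y values: 4, 15 (2 points).
  x = 9: rhs = 11, matching y values: 7, 12 (2 points).
  x = 10: rhs = 3, matching y values: none (0 points).
  x = 11: rhs = 17, matching y values: 6, 13 (2 points).
  x = 12: rhs = 2, matching y values: none (0 points).
  x = 13: rhs = 2, matching y values: none (0 points).
  x = 14: rhs = 4, matching y values: 2, 17 (2 points).
  x = 15: rhs = 14, matching y values: none (0 points).
  x = 16: rhs = 0, matching y values: 0 (1 points).
  x = 17: rhs = 6, matching y values: 5, 14 (2 points).
  x = 18: rhs = 0, matching y values: 0 (1 points).
Total affine count: 15.
Full point count |E(F_19)| = 15 + 1 = 16.
Hasse bound: |16 − (19+1)| = |-4| = 4 ≤ 2√19 ≈ 8.7178 ✓.


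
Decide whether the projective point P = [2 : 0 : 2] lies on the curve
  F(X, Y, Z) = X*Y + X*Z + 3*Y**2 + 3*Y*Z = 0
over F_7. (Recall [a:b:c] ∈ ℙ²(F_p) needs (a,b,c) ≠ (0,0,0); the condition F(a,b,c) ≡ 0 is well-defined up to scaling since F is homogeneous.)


F(2,0,2) ≡ 4 (mod 7); P is NOT on the curve.

Evaluate F(2, 0, 2) term-by-term (mod 7).
  X*Y ↦ 1·2·0·1 = 0
  X*Z ↦ 1·2·1·2 = 4
  3*Y**2 ↦ 3·1·0·1 = 0
  3*Y*Z ↦ 3·1·0·2 = 0
Sum: F(2, 0, 2) = (0) + (4) + (0) + (0) = 4.
Reducing mod 7: 4 ≡ 4 (mod 7).
Since F(a, b, c) ≡ 4 ≠ 0 (mod 7), P does NOT lie on the curve.


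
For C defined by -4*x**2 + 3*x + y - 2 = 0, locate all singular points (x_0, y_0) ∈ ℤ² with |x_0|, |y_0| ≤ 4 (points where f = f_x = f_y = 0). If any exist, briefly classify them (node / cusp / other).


No singular points in the scanned grid; C is smooth there.

Compute partial derivatives:
  f_x = 3 - 8*x.
  f_y = 1.
f_y = 1 is a nonzero constant, so f_y never vanishes: no point (x, y) can satisfy f = f_x = f_y = 0. In particular no (x, y) ∈ {−4, ..., 4}² is singular; the curve is smooth.


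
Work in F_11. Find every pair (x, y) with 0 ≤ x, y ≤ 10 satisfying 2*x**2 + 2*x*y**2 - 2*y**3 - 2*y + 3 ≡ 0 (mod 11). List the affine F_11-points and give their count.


Affine F_11-points: {(1, 4), (1, 9), (1, 10), (2, 0), (2, 1), (3, 7), (4, 6), (5, 4), (6, 9), (8, 1), (9, 0), (9, 10)}; count = 12.

For each of the 121 pairs (x, y) ∈ F_11², evaluate f(x, y) mod 11. Record the zeros.
  x = 0: [0↦3, 1↦10, 2↦5, 3↦9, 4↦10, 5↦7, 6↦10, 7↦7, 8↦8, 9↦1, 10↦7]  zeros at y ∈ ∅
  x = 1: [0↦5, 1↦3, 2↦4, 3↦7, 4↦0, 5↦4, 6↦7, 7↦8, 8↦6, 9↦0, 10↦0]  zeros at y ∈ {4, 9, 10}
  x = 2: [0↦0, 1↦0, 2↦7, 3↦9, 4↦5, 5↦5, 6↦8, 7↦2, 8↦8, 9↦3, 10↦8]  zeros at y ∈ {0, 1}
  x = 3: [0↦10, 1↦1, 2↦3, 3↦4, 4↦3, 5↦10, 6↦2, 7↦0, 8↦3, 9↦10, 10↦9]  zeros at y ∈ {7}
  x = 4: [0↦2, 1↦6, 2↦3, 3↦3, 4↦5, 5↦8, 6↦0, 7↦2, 8↦2, 9↦10, 10↦3]  zeros at y ∈ {6}
  x = 5: [0↦9, 1↦4, 2↦7, 3↦6, 4↦0, 5↦10, 6↦2, 7↦8, 8↦5, 9↦3, 10↦1]  zeros at y ∈ {4}
  x = 6: [0↦9, 1↦6, 2↦4, 3↦2, 4↦10, 5↦5, 6↦8, 7↦7, 8↦1, 9↦0, 10↦3]  zeros at y ∈ {9}
  x = 7: [0↦2, 1↦1, 2↦5, 3↦2, 4↦2, 5↦4, 6↦7, 7↦10, 8↦1, 9↦1, 10↦9]  zeros at y ∈ ∅
  x = 8: [0↦10, 1↦0, 2↦10, 3↦6, 4↦9, 5↦7, 6↦10, 7↦6, 8↦5, 9↦6, 10↦8]  zeros at y ∈ {1}
  x = 9: [0↦0, 1↦3, 2↦8, 3↦3, 4↦9, 5↦3, 6↦6, 7↦6, 8↦2, 9↦4, 10↦0]  zeros at y ∈ {0, 10}
  x = 10: [0↦5, 1↦10, 2↦10, 3↦4, 4↦2, 5↦3, 6↦6, 7↦10, 8↦3, 9↦6, 10↦7]  zeros at y ∈ ∅
Collecting zeros: affine points = {(1, 4), (1, 9), (1, 10), (2, 0), (2, 1), (3, 7), (4, 6), (5, 4), (6, 9), (8, 1), (9, 0), (9, 10)}.
Total count |C(F_11)_aff| = 12.


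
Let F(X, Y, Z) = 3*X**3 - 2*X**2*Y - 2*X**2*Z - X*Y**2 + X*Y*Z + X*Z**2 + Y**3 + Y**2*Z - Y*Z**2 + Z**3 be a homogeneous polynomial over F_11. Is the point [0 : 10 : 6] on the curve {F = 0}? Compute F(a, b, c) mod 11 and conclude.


F(0,10,6) ≡ 4 (mod 11); P is NOT on the curve.

Evaluate F(0, 10, 6) term-by-term (mod 11).
  3*X**3 ↦ 3·0·1·1 = 0
  -2*X**2*Y ↦ -2·0·10·1 = 0
  -2*X**2*Z ↦ -2·0·1·6 = 0
  -X*Y**2 ↦ -1·0·100·1 = 0
  X*Y*Z ↦ 1·0·10·6 = 0
  X*Z**2 ↦ 1·0·1·36 = 0
  Y**3 ↦ 1·1·1000·1 = 1000
  Y**2*Z ↦ 1·1·100·6 = 600
  -Y*Z**2 ↦ -1·1·10·36 = -360
  Z**3 ↦ 1·1·1·216 = 216
Sum: F(0, 10, 6) = (0) + (0) + (0) + (0) + (0) + (0) + (1000) + (600) + (-360) + (216) = 1456.
Reducing mod 11: 1456 ≡ 4 (mod 11).
Since F(a, b, c) ≡ 4 ≠ 0 (mod 11), P does NOT lie on the curve.


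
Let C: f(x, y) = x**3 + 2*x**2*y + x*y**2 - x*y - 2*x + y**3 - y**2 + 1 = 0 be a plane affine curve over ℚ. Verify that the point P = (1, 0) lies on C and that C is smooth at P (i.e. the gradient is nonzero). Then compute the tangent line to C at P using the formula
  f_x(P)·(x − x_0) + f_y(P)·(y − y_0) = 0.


Tangent line at P: x + y - 1 = 0.

Step 1: f(1, 0) = 0, so P lies on C.
Step 2: partial derivatives
  f_x(x, y) = 3*x**2 + 4*x*y + y**2 - y - 2, f_y(x, y) = 2*x**2 + 2*x*y - x + 3*y**2 - 2*y.
  f_x(P) = 1, f_y(P) = 1 (gradient nonzero, so P is smooth).
Step 3: tangent line at P: 1·(x − 1) + 1·(y − 0) = 0.
Expanding: x + y - 1 = 0.


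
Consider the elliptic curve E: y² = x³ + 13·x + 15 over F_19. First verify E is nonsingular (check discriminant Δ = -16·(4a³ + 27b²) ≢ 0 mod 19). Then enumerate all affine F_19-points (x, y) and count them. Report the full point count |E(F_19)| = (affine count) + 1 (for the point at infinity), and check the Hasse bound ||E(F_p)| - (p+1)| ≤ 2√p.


Affine points = {(2, 7), (2, 12), (3, 9), (3, 10), (4, 6), (4, 13), (6, 9), (6, 10), (8, 2), (8, 17), (9, 5), (9, 14), (10, 9), (10, 10), (11, 8), (11, 11), (13, 5), (13, 14), (16, 5), (16, 14), (17, 0), (18, 1), (18, 18)}; affine count = 23; |E(F_19)| = 24.

Discriminant check: Δ ∝ 4a³ + 27b² = 4·13³ + 27·15² = 4·2197 + 27·225 ≡ 5 (mod 19). Nonzero ⇒ E is nonsingular.
For each x ∈ F_19, compute rhs = x³ + 13·x + 15 mod 19, then count y ∈ F_19 with y² ≡ rhs.
  x = 0: rhs = 15, matching y values: none (0 points).
  x = 1: rhs = 10, matching y values: none (0 points).
  x = 2: rhs = 11, matching y values: 7, 12 (2 points).
  x = 3: rhs = 5, matching y values: 9, 10 (2 points).
  x = 4: rhs = 17, matching y values: 6, 13 (2 points).
  x = 5: rhs = 15, matching y values: none (0 points).
  x = 6: rhs = 5, matching y values: 9, 10 (2 points).
  x = 7: rhs = 12, matching y values: none (0 points).
  x = 8: rhs = 4, matching y values: 2, 17 (2 points).
  x = 9: rhs = 6, matching y values: 5, 14 (2 points).
  x = 10: rhs = 5, matching y values: 9, 10 (2 points).
  x = 11: rhs = 7, matching y values: 8, 11 (2 points).
  x = 12: rhs = 18, matching y values: none (0 points).
  x = 13: rhs = 6, matching y values: 5, 14 (2 points).
  x = 14: rhs = 15, matching y values: none (0 points).
  x = 15: rhs = 13, matching y values: none (0 points).
  x = 16: rhs = 6, matching y values: 5, 14 (2 points).
  x = 17: rhs = 0, matching y values: 0 (1 points).
  x = 18: rhs = 1, matching y values: 1, 18 (2 points).
Total affine count: 23.
Full point count |E(F_19)| = 23 + 1 = 24.
Hasse bound: |24 − (19+1)| = |4| = 4 ≤ 2√19 ≈ 8.7178 ✓.


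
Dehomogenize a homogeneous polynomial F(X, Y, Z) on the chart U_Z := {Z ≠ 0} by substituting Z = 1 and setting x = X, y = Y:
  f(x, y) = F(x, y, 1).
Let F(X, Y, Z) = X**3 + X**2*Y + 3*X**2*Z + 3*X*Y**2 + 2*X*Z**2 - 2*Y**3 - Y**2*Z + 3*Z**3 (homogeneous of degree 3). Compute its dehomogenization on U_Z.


f(x, y) = x**3 + x**2*y + 3*x**2 + 3*x*y**2 + 2*x - 2*y**3 - y**2 + 3

On U_Z we set Z = 1. Each monomial c·X^i·Y^j·Z^k in F becomes c·x^i·y^j·1^k = c·x^i·y^j.
Substituting Z = 1: F(X, Y, 1) = x**3 + x**2*y + 3*x**2 + 3*x*y**2 + 2*x - 2*y**3 - y**2 + 3.
Note: deg(f) ≤ deg(F) = 3; strict inequality happens when F is divisible by Z (lost terms).


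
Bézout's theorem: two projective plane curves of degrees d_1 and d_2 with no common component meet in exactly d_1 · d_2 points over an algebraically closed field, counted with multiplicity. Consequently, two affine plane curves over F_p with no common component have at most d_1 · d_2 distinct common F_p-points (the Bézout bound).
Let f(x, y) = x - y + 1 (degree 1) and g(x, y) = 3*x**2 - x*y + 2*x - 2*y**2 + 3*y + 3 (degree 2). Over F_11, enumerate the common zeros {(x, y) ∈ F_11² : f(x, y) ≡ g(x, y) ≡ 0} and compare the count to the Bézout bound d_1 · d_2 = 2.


Common zeros: ∅; count = 0; Bézout bound = 2.

deg(f) = 1, deg(g) = 2, so Bézout bound = 2.
Scan x ∈ F_11. For each x, list the y ∈ F_11 with f(x, y) ≡ 0 and those with g(x, y) ≡ 0 (mod 11); the common zeros in that column are the intersection.
  x = 0: f ≡ 0 at y ∈ {1}; g ≡ 0 at y ∈ {9}; common: ∅.
  x = 1: f ≡ 0 at y ∈ {2}; g ≡ 0 at y ∈ ∅; common: ∅.
  x = 2: f ≡ 0 at y ∈ {3}; g ≡ 0 at y ∈ ∅; common: ∅.
  x = 3: f ≡ 0 at y ∈ {4}; g ≡ 0 at y ∈ ∅; common: ∅.
  x = 4: f ≡ 0 at y ∈ {5}; g ≡ 0 at y ∈ {8}; common: ∅.
  x = 5: f ≡ 0 at y ∈ {6}; g ≡ 0 at y ∈ {0, 10}; common: ∅.
  x = 6: f ≡ 0 at y ∈ {7}; g ≡ 0 at y ∈ {6, 9}; common: ∅.
  x = 7: f ≡ 0 at y ∈ {8}; g ≡ 0 at y ∈ ∅; common: ∅.
  x = 8: f ≡ 0 at y ∈ {9}; g ≡ 0 at y ∈ ∅; common: ∅.
  x = 9: f ≡ 0 at y ∈ {10}; g ≡ 0 at y ∈ {0, 8}; common: ∅.
  x = 10: f ≡ 0 at y ∈ {0}; g ≡ 0 at y ∈ {6, 7}; common: ∅.
Collecting: common zeros = ∅, so the count is 0.
Comparison with the Bézout bound: 0 ≤ 2 = deg(f)·deg(g), as expected for curves with no common component (the affine F_11-count falls short of the bound because intersections may lie at infinity, over extension fields, or carry multiplicity).


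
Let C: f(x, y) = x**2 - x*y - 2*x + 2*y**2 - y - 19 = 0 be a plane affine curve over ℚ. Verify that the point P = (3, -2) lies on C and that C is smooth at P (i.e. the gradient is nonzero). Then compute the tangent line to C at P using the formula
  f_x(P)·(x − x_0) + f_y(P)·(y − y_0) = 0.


Tangent line at P: 6*x - 12*y - 42 = 0.

Step 1: f(3, -2) = 0, so P lies on C.
Step 2: partial derivatives
  f_x(x, y) = 2*x - y - 2, f_y(x, y) = -x + 4*y - 1.
  f_x(P) = 6, f_y(P) = -12 (gradient nonzero, so P is smooth).
Step 3: tangent line at P: 6·(x − 3) + -12·(y − -2) = 0.
Expanding: 6*x - 12*y - 42 = 0.


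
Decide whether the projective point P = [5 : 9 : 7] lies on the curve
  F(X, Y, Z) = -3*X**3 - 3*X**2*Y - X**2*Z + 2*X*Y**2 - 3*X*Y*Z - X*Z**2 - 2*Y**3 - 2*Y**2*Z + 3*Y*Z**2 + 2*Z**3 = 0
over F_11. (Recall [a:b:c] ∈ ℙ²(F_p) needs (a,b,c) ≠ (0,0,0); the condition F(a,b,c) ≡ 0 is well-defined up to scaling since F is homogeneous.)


F(5,9,7) ≡ 1 (mod 11); P is NOT on the curve.

Evaluate F(5, 9, 7) term-by-term (mod 11).
  -3*X**3 ↦ -3·125·1·1 = -375
  -3*X**2*Y ↦ -3·25·9·1 = -675
  -X**2*Z ↦ -1·25·1·7 = -175
  2*X*Y**2 ↦ 2·5·81·1 = 810
  -3*X*Y*Z ↦ -3·5·9·7 = -945
  -X*Z**2 ↦ -1·5·1·49 = -245
  -2*Y**3 ↦ -2·1·729·1 = -1458
  -2*Y**2*Z ↦ -2·1·81·7 = -1134
  3*Y*Z**2 ↦ 3·1·9·49 = 1323
  2*Z**3 ↦ 2·1·1·343 = 686
Sum: F(5, 9, 7) = (-375) + (-675) + (-175) + (810) + (-945) + (-245) + (-1458) + (-1134) + (1323) + (686) = -2188.
Reducing mod 11: -2188 ≡ 1 (mod 11).
Since F(a, b, c) ≡ 1 ≠ 0 (mod 11), P does NOT lie on the curve.


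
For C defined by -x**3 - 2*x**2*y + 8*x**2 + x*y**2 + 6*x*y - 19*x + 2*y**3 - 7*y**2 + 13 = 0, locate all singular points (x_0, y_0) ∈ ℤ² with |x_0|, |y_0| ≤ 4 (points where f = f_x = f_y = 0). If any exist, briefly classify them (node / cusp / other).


Singular points: {(2, 1)}; classification: cusp.

Compute partial derivatives:
  f_x = -3*x**2 - 4*x*y + 16*x + y**2 + 6*y - 19.
  f_y = -2*x**2 + 2*x*y + 6*x + 6*y**2 - 14*y.
Scan x_0 ∈ {−4, ..., 4}. For each x_0, f_y(x_0, y) is a polynomial in y; find its integer roots y ∈ {−4, ..., 4}, then test f_x and f at those candidates.
  x = -4: f_y(-4, y) = 6*y**2 - 22*y - 56; no integer root y with |y| ≤ 4.
  x = -3: f_y(-3, y) = 6*y**2 - 20*y - 36; no integer root y with |y| ≤ 4.
  x = -2: f_y(-2, y) = 6*y**2 - 18*y - 20; no integer root y with |y| ≤ 4.
  x = -1: f_y(-1, y) = 6*y**2 - 16*y - 8; no integer root y with |y| ≤ 4.
  x = 0: f_y(0, y) = 6*y**2 - 14*y; vanishes at y ∈ {0}. (0, 0): f_x = -19 ≠ 0.
  x = 1: f_y(1, y) = 6*y**2 - 12*y + 4; no integer root y with |y| ≤ 4.
  x = 2: f_y(2, y) = 6*y**2 - 10*y + 4; vanishes at y ∈ {1}. (2, 1): f_x = 0, f = 0 — SINGULAR.
  x = 3: f_y(3, y) = 6*y**2 - 8*y; vanishes at y ∈ {0}. (3, 0): f_x = 2 ≠ 0.
  x = 4: f_y(4, y) = 6*y**2 - 6*y - 8; no integer root y with |y| ≤ 4.
Only singular point on the grid: (2, 1).
Classify: substitute x = 2 + u, y = 1 + v and expand: f = -u**3 - 2*u**2*v + u*v**2 + 2*v**3 + v**2.
No constant or linear terms (consistent with a singular point). Quadratic part: v**2. Cubic part: -u**3 - 2*u**2*v + u*v**2 + 2*v**3.
The quadratic part v**2 is a perfect square, so there is a single (double) tangent line v = 0, i.e. y = 1. Restricting the cubic part to that line (v = 0) leaves -u**3 ≠ 0, so f is not divisible by v and the branch is v² ≈ u**3 to lowest order — this is a cusp.
Classification: cusp.


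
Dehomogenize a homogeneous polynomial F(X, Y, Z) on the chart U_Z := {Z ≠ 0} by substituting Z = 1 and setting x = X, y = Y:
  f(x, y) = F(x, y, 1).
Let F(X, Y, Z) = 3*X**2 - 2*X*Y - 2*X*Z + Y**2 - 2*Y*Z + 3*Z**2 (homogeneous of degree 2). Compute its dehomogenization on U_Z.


f(x, y) = 3*x**2 - 2*x*y - 2*x + y**2 - 2*y + 3

On U_Z we set Z = 1. Each monomial c·X^i·Y^j·Z^k in F becomes c·x^i·y^j·1^k = c·x^i·y^j.
Substituting Z = 1: F(X, Y, 1) = 3*x**2 - 2*x*y - 2*x + y**2 - 2*y + 3.
Note: deg(f) ≤ deg(F) = 2; strict inequality happens when F is divisible by Z (lost terms).


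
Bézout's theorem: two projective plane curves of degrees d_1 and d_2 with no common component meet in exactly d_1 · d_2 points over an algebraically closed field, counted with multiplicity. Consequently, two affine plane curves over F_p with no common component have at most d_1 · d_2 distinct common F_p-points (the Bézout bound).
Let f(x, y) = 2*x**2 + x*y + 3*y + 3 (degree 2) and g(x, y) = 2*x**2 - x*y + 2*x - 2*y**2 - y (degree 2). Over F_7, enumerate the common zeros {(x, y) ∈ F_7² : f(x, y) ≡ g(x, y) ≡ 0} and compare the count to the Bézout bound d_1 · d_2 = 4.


Common zeros: {(4, 3), (4, 5)}; count = 2; Bézout bound = 4.

deg(f) = 2, deg(g) = 2, so Bézout bound = 4.
Scan x ∈ F_7. For each x, list the y ∈ F_7 with f(x, y) ≡ 0 and those with g(x, y) ≡ 0 (mod 7); the common zeros in that column are the intersection.
  x = 0: f ≡ 0 at y ∈ {6}; g ≡ 0 at y ∈ {0, 3}; common: ∅.
  x = 1: f ≡ 0 at y ∈ {4}; g ≡ 0 at y ∈ {1, 5}; common: ∅.
  x = 2: f ≡ 0 at y ∈ {2}; g ≡ 0 at y ∈ {1}; common: ∅.
  x = 3: f ≡ 0 at y ∈ {0}; g ≡ 0 at y ∈ ∅; common: ∅.
  x = 4: f ≡ 0 at y ∈ {0, 1, 2, 3, 4, 5, 6}; g ≡ 0 at y ∈ {3, 5}; common: {3, 5}.
  x = 5: f ≡ 0 at y ∈ {3}; g ≡ 0 at y ∈ ∅; common: ∅.
  x = 6: f ≡ 0 at y ∈ {1}; g ≡ 0 at y ∈ {0}; common: ∅.
Collecting: common zeros = {(4, 3), (4, 5)}, so the count is 2.
Comparison with the Bézout bound: 2 ≤ 4 = deg(f)·deg(g), as expected for curves with no common component (the affine F_7-count falls short of the bound because intersections may lie at infinity, over extension fields, or carry multiplicity).


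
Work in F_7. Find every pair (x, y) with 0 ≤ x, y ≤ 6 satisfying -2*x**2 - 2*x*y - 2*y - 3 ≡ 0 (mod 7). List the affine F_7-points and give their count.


Affine F_7-points: {(0, 2), (1, 4), (2, 4), (3, 0), (4, 0), (5, 2)}; count = 6.

For each of the 49 pairs (x, y) ∈ F_7², evaluate f(x, y) mod 7. Record the zeros.
  x = 0: [0↦4, 1↦2, 2↦0, 3↦5, 4↦3, 5↦1, 6↦6]  zeros at y ∈ {2}
  x = 1: [0↦2, 1↦5, 2↦1, 3↦4, 4↦0, 5↦3, 6↦6]  zeros at y ∈ {4}
  x = 2: [0↦3, 1↦4, 2↦5, 3↦6, 4↦0, 5↦1, 6↦2]  zeros at y ∈ {4}
  x = 3: [0↦0, 1↦6, 2↦5, 3↦4, 4↦3, 5↦2, 6↦1]  zeros at y ∈ {0}
  x = 4: [0↦0, 1↦4, 2↦1, 3↦5, 4↦2, 5↦6, 6↦3]  zeros at y ∈ {0}
  x = 5: [0↦3, 1↦5, 2↦0, 3↦2, 4↦4, 5↦6, 6↦1]  zeros at y ∈ {2}
  x = 6: [0↦2, 1↦2, 2↦2, 3↦2, 4↦2, 5↦2, 6↦2]  zeros at y ∈ ∅
Collecting zeros: affine points = {(0, 2), (1, 4), (2, 4), (3, 0), (4, 0), (5, 2)}.
Total count |C(F_7)_aff| = 6.


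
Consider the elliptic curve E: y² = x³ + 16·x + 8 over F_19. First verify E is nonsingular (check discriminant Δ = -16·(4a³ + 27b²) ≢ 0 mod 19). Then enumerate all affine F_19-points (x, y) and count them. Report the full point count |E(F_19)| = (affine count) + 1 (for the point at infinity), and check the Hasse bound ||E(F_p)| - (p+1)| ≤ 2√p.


Affine points = {(1, 5), (1, 14), (3, 8), (3, 11), (5, 2), (5, 17), (6, 4), (6, 15), (7, 8), (7, 11), (9, 8), (9, 11), (10, 3), (10, 16), (12, 3), (12, 16), (13, 0), (16, 3), (16, 16), (17, 5), (17, 14)}; affine count = 21; |E(F_19)| = 22.

Discriminant check: Δ ∝ 4a³ + 27b² = 4·16³ + 27·8² = 4·4096 + 27·64 ≡ 5 (mod 19). Nonzero ⇒ E is nonsingular.
For each x ∈ F_19, compute rhs = x³ + 16·x + 8 mod 19, then count y ∈ F_19 with y² ≡ rhs.
  x = 0: rhs = 8, matching y values: none (0 points).
  x = 1: rhs = 6, matching y values: 5, 14 (2 points).
  x = 2: rhs = 10, matching y values: none (0 points).
  x = 3: rhs = 7, matching y values: 8, 11 (2 points).
  x = 4: rhs = 3, matching y values: none (0 points).
  x = 5: rhs = 4, matching y values: 2, 17 (2 points).
  x = 6: rhs = 16, matching y values: 4, 15 (2 points).
  x = 7: rhs = 7, matching y values: 8, 11 (2 points).
  x = 8: rhs = 2, matching y values: none (0 points).
  x = 9: rhs = 7, matching y values: 8, 11 (2 points).
  x = 10: rhs = 9, matching y values: 3, 16 (2 points).
  x = 11: rhs = 14, matching y values: none (0 points).
  x = 12: rhs = 9, matching y values: 3, 16 (2 points).
  x = 13: rhs = 0, matching y values: 0 (1 points).
  x = 14: rhs = 12, matching y values: none (0 points).
  x = 15: rhs = 13, matching y values: none (0 points).
  x = 16: rhs = 9, matching y values: 3, 16 (2 points).
  x = 17: rhs = 6, matching y values: 5, 14 (2 points).
  x = 18: rhs = 10, matching y values: none (0 points).
Total affine count: 21.
Full point count |E(F_19)| = 21 + 1 = 22.
Hasse bound: |22 − (19+1)| = |2| = 2 ≤ 2√19 ≈ 8.7178 ✓.


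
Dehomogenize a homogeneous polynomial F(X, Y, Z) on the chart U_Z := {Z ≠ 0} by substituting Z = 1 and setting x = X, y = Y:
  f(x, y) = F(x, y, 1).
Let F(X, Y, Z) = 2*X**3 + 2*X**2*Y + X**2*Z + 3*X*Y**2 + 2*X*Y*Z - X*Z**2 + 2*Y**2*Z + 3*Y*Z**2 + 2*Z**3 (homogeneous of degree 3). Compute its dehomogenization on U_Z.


f(x, y) = 2*x**3 + 2*x**2*y + x**2 + 3*x*y**2 + 2*x*y - x + 2*y**2 + 3*y + 2

On U_Z we set Z = 1. Each monomial c·X^i·Y^j·Z^k in F becomes c·x^i·y^j·1^k = c·x^i·y^j.
Substituting Z = 1: F(X, Y, 1) = 2*x**3 + 2*x**2*y + x**2 + 3*x*y**2 + 2*x*y - x + 2*y**2 + 3*y + 2.
Note: deg(f) ≤ deg(F) = 3; strict inequality happens when F is divisible by Z (lost terms).


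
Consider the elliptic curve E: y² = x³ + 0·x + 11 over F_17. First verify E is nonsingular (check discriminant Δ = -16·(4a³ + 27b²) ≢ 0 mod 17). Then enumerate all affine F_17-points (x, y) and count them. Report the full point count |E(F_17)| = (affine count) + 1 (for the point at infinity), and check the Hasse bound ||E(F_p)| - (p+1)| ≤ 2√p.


Affine points = {(2, 6), (2, 11), (3, 2), (3, 15), (5, 0), (8, 8), (8, 9), (9, 3), (9, 14), (10, 5), (10, 12), (11, 4), (11, 13), (13, 7), (13, 10), (14, 1), (14, 16)}; affine count = 17; |E(F_17)| = 18.

Discriminant check: Δ ∝ 4a³ + 27b² = 4·0³ + 27·11² = 4·0 + 27·121 ≡ 3 (mod 17). Nonzero ⇒ E is nonsingular.
For each x ∈ F_17, compute rhs = x³ + 0·x + 11 mod 17, then count y ∈ F_17 with y² ≡ rhs.
  x = 0: rhs = 11, matching y values: none (0 points).
  x = 1: rhs = 12, matching y values: none (0 points).
  x = 2: rhs = 2, matching y values: 6, 11 (2 points).
  x = 3: rhs = 4, matching y values: 2, 15 (2 points).
  x = 4: rhs = 7, matching y values: none (0 points).
  x = 5: rhs = 0, matching y values: 0 (1 points).
  x = 6: rhs = 6, matching y values: none (0 points).
  x = 7: rhs = 14, matching y values: none (0 points).
  x = 8: rhs = 13, matching y values: 8, 9 (2 points).
  x = 9: rhs = 9, matching y values: 3, 14 (2 points).
  x = 10: rhs = 8, matching y values: 5, 12 (2 points).
  x = 11: rhs = 16, matching y values: 4, 13 (2 points).
  x = 12: rhs = 5, matching y values: none (0 points).
  x = 13: rhs = 15, matching y values: 7, 10 (2 points).
  x = 14: rhs = 1, matching y values: 1, 16 (2 points).
  x = 15: rhs = 3, matching y values: none (0 points).
  x = 16: rhs = 10, matching y values: none (0 points).
Total affine count: 17.
Full point count |E(F_17)| = 17 + 1 = 18.
Hasse bound: |18 − (17+1)| = |0| = 0 ≤ 2√17 ≈ 8.2462 ✓.
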